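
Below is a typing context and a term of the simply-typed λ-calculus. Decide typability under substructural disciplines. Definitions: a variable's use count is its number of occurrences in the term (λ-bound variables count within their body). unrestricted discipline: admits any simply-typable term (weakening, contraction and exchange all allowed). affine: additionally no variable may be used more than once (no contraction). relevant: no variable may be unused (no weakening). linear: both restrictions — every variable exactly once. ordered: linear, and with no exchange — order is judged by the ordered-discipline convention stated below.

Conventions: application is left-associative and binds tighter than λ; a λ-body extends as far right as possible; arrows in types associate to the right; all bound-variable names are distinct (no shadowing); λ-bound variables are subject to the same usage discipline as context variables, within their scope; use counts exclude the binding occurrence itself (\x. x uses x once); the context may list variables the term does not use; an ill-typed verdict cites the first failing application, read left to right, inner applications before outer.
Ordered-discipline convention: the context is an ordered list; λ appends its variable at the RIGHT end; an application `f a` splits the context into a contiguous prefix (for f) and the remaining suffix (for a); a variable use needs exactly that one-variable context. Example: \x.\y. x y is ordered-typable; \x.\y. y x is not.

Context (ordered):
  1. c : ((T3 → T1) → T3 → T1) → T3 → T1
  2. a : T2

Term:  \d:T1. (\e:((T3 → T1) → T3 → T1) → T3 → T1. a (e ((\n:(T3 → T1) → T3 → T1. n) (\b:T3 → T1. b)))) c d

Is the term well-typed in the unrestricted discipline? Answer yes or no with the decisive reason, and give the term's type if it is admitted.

no — fails simple typing
variable uses: c: 1×, a: 1×, d (bound): 1×, e (bound): 1×, n (bound): 1×, b (bound): 1×
left-to-right use order: a, e, n, b, c, d
typing: ill-typed: non-function type T2 applied to an argument
per-discipline verdicts: ordered ✗, linear ✗, affine ✗, relevant ✗, unrestricted ✗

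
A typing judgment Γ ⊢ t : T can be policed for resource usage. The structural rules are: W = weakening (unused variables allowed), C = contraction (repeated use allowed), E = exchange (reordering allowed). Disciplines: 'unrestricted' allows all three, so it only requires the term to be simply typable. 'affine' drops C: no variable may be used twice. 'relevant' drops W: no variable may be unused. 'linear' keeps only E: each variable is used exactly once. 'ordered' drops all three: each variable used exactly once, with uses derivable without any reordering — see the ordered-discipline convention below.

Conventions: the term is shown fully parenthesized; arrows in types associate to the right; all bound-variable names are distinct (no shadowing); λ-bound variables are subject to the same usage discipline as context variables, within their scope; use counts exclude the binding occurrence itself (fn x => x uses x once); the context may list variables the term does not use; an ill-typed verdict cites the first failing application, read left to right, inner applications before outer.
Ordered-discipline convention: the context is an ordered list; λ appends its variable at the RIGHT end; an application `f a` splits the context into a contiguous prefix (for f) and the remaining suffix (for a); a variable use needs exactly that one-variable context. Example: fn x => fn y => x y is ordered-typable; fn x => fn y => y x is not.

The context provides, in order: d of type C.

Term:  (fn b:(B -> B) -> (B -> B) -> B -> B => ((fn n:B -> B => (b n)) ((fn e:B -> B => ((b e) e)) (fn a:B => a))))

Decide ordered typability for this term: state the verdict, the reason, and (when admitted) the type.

no — uses contraction: b ×2, e ×2; unused: d — weakening required
use counts: d ×0, b (bound) ×2, n (bound) ×1, e (bound) ×2, a (bound) ×1
order of uses: b, n, b, e, e, a
typing: well-typed at ((B -> B) -> (B -> B) -> B -> B) -> (B -> B) -> B -> B
summary: ordered ✗ | linear ✗ | affine ✗ | relevant ✗ | unrestricted ✓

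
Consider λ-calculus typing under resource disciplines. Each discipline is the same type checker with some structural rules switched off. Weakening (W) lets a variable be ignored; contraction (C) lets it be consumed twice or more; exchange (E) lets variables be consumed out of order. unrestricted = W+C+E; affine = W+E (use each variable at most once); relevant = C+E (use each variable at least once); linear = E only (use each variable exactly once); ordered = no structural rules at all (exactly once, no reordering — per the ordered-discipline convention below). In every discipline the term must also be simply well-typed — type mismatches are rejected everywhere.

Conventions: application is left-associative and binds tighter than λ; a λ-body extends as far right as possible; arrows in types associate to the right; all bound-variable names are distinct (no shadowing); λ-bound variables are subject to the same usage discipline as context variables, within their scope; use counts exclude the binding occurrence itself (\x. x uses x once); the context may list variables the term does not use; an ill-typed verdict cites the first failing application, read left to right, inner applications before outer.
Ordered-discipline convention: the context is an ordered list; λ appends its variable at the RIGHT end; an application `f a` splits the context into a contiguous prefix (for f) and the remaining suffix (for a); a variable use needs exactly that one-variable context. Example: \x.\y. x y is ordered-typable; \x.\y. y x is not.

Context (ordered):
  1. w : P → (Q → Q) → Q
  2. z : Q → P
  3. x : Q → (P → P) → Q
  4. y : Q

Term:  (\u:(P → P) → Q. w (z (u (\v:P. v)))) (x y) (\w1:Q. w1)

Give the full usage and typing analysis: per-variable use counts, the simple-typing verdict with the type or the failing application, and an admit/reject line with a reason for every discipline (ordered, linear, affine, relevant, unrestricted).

use counts: w: 1; z: 1; x: 1; y: 1; u [bound]: 1; v [bound]: 1; w1 [bound]: 1
order of uses: w, z, u, v, x, y, w1
typing: ✓ — Q
ordered ✓ (w, z, x, y, u, v, w1 once each; derivable with no W/C/E)
linear ✓ (exactly-once usage across w, z, x, y, u, v, w1)
affine ✓ (no duplicate uses among w, z, x, y, u, v, w1)
relevant ✓ (w, z, x, y, u, v, w1: all used, weakening unneeded)
unrestricted ✓ (typability at Q is all that's needed)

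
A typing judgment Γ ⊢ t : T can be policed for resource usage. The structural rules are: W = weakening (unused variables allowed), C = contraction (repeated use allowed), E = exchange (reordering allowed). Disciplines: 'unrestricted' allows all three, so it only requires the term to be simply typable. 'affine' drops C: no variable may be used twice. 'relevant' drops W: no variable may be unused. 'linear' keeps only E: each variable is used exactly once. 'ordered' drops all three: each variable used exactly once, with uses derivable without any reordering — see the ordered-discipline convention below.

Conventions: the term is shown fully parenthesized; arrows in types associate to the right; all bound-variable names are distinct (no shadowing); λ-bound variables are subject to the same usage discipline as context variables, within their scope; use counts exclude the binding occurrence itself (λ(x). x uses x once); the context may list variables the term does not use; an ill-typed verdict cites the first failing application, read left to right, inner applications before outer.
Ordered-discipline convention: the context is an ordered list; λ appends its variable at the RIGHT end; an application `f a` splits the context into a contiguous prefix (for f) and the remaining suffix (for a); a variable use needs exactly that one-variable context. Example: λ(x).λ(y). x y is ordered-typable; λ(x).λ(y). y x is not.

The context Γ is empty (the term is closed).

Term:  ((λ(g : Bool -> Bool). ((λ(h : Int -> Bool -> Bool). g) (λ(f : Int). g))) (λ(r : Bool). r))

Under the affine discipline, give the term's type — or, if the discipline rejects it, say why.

not well-typed under affine — needs contraction — g ×2
variable uses: g [bound]: 2, h [bound]: 0, f [bound]: 0, r [bound]: 1
uses in reading order: g, g, r
typing: the term checks, with type Bool -> Bool
per-discipline verdicts: ordered ✗; linear ✗; affine ✗; relevant ✗; unrestricted ✓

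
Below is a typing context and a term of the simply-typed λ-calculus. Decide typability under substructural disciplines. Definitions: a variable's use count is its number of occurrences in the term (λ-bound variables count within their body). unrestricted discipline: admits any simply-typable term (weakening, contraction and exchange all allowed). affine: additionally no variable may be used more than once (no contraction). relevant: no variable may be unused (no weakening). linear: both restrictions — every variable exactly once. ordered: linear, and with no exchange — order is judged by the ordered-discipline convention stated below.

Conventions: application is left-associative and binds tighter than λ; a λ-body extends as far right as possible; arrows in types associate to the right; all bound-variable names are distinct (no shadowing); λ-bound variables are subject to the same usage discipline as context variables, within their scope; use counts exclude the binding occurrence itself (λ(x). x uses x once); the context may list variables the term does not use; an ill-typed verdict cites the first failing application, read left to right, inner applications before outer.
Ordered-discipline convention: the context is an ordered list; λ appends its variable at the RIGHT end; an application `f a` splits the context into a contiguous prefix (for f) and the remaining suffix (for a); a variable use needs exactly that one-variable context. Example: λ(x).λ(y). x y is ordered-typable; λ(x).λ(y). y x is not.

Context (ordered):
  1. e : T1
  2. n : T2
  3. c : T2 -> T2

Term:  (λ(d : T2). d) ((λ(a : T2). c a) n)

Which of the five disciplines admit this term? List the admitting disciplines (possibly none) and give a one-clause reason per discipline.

admitted by: affine, unrestricted
usage: e: 0; n: 1; c: 1; d (bound): 1; a (bound): 1
uses in reading order: d, c, a, n
typing: ✓ — T2
ordered: ✗, e left unused
linear: ✗, e left unused
affine: ✓, e, n, c, d, a: no repeats, contraction unneeded
relevant: ✗, e left unused
unrestricted: ✓, typability at T2 is all that's needed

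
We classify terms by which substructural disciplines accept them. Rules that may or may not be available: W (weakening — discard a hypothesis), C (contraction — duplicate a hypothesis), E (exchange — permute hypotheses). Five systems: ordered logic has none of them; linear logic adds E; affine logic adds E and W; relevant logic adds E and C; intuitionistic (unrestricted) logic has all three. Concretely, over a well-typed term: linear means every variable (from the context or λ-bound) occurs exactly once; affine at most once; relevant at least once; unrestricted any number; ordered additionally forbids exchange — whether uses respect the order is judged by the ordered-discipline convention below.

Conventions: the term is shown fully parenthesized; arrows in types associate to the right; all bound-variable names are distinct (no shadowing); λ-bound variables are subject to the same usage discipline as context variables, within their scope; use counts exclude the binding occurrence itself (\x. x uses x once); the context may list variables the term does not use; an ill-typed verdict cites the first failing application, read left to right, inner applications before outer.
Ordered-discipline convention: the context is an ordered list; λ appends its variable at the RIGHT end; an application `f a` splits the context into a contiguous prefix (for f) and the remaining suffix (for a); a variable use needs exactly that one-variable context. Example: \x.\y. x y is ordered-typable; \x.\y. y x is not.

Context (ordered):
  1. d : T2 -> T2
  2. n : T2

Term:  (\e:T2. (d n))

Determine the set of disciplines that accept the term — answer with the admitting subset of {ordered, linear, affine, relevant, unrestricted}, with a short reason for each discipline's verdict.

admitting disciplines: affine, unrestricted
usage: d=1, n=1, e (bound)=0
use order (left to right): d, n
typing: ✓ — T2 -> T2
ordered ✗ (e left unused)
linear ✗ (e left unused)
affine ✓ (d, n, e: no repeats, contraction unneeded)
relevant ✗ (e left unused)
unrestricted ✓ (typability at T2 -> T2 is all that's needed)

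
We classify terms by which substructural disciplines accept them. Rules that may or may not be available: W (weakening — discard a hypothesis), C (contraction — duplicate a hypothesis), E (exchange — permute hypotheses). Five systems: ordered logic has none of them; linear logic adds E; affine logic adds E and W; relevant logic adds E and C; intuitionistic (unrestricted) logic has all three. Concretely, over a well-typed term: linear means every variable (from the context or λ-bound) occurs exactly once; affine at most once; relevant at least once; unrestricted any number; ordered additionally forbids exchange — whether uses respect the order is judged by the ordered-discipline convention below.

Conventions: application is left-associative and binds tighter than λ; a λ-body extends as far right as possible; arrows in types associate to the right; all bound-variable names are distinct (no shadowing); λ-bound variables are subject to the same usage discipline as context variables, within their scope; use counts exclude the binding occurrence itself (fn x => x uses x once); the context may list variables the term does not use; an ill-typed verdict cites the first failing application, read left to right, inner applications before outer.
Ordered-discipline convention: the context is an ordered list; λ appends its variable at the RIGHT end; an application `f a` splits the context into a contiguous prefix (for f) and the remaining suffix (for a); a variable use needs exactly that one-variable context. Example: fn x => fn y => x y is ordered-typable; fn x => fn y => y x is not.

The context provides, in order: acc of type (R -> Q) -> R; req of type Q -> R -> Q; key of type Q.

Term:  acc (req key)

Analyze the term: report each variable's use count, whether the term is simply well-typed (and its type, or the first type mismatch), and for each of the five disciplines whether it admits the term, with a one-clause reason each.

variable uses: acc: 1, req: 1, key: 1
left-to-right use order: acc, req, key
typing: well-typed — term : R
ordered: ✓, acc, req, key once each; derivable with no W/C/E
linear: ✓, each of acc, req, key used exactly once
affine: ✓, acc, req, key: no repeats, contraction unneeded
relevant: ✓, every one of acc, req, key appears
unrestricted: ✓, type-checks (R) and nothing is barred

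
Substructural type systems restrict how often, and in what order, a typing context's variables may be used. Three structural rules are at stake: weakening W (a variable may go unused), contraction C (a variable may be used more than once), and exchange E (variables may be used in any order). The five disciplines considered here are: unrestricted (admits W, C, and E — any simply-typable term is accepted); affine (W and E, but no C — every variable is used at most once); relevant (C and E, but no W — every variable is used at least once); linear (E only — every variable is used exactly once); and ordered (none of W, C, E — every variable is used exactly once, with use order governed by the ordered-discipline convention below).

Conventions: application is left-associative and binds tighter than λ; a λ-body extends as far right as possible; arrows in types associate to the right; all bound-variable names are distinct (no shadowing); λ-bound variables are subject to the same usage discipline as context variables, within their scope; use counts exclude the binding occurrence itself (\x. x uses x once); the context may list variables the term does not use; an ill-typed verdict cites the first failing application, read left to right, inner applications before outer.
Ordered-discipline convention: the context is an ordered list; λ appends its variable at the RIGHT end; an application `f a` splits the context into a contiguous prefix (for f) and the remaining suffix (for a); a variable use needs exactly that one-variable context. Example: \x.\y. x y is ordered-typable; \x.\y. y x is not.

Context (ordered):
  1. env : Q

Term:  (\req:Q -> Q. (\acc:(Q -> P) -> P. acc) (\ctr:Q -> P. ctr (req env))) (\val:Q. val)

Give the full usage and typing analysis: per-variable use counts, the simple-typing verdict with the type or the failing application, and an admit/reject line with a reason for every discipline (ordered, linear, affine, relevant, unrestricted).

counts: env: 1, req (bound): 1, acc (bound): 1, ctr (bound): 1, val (bound): 1
left-to-right use order: acc, ctr, req, env, val
typing: well-typed at (Q -> P) -> P
ordered: ✗, use order acc, ctr, req, env, val needs exchange
linear: ✓, exactly-once usage across env, req, acc, ctr, val
affine: ✓, no duplicate uses among env, req, acc, ctr, val
relevant: ✓, every one of env, req, acc, ctr, val appears
unrestricted: ✓, well-typed at (Q -> P) -> P; no restrictions here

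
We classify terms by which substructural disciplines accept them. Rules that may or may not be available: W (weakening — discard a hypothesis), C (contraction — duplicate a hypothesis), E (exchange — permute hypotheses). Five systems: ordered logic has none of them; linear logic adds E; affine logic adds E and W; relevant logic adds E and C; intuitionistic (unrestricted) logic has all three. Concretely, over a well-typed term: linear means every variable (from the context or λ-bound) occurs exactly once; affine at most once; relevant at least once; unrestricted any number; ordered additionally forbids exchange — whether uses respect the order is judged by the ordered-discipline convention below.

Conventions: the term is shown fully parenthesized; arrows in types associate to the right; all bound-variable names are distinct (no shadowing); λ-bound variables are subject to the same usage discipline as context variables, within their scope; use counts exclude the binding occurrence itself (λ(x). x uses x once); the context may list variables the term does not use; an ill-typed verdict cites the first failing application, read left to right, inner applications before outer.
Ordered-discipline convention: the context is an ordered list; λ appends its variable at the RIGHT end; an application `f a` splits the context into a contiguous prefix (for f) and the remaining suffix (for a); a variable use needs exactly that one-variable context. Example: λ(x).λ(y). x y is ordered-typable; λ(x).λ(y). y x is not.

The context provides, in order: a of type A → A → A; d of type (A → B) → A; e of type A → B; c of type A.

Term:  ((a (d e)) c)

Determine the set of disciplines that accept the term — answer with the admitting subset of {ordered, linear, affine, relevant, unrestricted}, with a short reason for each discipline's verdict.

admitted by: ordered, linear, affine, relevant, unrestricted
usage: a: 1×; d: 1×; e: 1×; c: 1×
use order (left to right): a, d, e, c
typing: ✓ — A
ordered ✓ (single-use (a, d, e, c), ordered derivation ok)
linear ✓ (each of a, d, e, c used exactly once)
affine ✓ (no duplicate uses among a, d, e, c)
relevant ✓ (at least one use each (a, d, e, c))
unrestricted ✓ (type-checks (A) and nothing is barred)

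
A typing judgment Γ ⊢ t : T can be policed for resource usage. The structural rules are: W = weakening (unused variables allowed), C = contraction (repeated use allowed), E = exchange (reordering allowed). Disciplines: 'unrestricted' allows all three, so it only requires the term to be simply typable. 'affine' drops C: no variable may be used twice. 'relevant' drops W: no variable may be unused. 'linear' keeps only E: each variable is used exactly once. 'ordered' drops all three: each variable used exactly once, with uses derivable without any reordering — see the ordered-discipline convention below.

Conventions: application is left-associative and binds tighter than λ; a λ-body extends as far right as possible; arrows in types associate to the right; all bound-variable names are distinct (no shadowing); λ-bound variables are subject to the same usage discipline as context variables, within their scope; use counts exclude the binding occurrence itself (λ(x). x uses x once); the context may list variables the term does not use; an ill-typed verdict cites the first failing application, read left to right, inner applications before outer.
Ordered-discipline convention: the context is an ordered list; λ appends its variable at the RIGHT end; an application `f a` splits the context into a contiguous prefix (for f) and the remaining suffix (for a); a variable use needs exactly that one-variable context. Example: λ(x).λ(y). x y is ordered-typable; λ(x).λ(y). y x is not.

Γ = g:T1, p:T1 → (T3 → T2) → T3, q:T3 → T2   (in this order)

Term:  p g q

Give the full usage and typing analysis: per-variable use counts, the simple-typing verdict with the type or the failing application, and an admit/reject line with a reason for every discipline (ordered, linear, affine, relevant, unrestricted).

usage: g: 1, p: 1, q: 1
order of uses: p, g, q
typing: well-typed — term : T3
ordered ✗ (no contiguous prefix/suffix split fits p, g, q)
linear ✓ (g, p, q: one use apiece)
affine ✓ (at most one use each (g, p, q))
relevant ✓ (at least one use each (g, p, q))
unrestricted ✓ (simply typable at T3; W, C, E all held)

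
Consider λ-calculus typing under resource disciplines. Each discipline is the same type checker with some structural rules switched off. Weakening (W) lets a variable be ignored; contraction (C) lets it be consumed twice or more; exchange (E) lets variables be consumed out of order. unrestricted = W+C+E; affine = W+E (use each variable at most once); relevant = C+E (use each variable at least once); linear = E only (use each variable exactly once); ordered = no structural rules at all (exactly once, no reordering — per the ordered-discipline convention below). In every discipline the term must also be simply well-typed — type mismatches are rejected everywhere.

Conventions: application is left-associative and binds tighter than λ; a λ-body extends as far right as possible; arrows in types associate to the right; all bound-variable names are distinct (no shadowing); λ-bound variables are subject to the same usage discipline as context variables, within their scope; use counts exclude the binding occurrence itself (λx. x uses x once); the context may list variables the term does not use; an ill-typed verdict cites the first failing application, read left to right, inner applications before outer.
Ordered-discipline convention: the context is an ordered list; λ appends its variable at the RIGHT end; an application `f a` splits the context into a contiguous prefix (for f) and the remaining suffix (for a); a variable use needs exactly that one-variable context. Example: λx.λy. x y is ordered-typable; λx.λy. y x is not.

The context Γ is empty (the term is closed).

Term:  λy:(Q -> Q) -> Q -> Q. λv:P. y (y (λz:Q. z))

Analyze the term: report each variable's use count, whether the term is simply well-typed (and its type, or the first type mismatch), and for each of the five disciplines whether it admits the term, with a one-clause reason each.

usage: y (λ-bound)=2; v (λ-bound)=0; z (λ-bound)=1
uses in reading order: y, y, z
typing: well-typed at ((Q -> Q) -> Q -> Q) -> P -> Q -> Q
ordered: ✗ — needs contraction — y ×2; unused: v — weakening required
linear: ✗ — needs contraction — y ×2; unused: v — weakening required
affine: ✗ — needs contraction — y ×2
relevant: ✗ — unused: v — weakening required
unrestricted: ✓ — typability at ((Q -> Q) -> Q -> Q) -> P -> Q -> Q is all that's needed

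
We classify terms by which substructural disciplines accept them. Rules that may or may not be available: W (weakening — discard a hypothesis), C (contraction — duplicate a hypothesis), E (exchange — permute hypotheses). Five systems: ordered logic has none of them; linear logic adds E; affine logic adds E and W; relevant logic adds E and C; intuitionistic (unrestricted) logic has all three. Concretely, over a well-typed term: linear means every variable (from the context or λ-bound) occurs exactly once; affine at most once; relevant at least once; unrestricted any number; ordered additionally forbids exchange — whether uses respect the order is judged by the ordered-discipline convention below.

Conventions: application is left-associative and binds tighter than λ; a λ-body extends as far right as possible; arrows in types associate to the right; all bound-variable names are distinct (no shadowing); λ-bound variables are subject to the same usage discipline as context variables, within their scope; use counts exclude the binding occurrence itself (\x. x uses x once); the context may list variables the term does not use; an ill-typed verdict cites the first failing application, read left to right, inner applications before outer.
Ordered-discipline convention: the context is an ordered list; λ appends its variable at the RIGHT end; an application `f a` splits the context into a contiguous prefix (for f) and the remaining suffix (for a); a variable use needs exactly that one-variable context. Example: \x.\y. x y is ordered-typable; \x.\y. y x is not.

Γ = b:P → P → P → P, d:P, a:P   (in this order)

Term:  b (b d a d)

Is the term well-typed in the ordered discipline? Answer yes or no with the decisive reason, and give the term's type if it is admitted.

no — uses contraction: b ×2, d ×2
use counts: b=2; d=2; a=1
use order (left to right): b, b, d, a, d
typing: well-typed at P → P → P
all disciplines: ordered ✗ | linear ✗ | affine ✗ | relevant ✓ | unrestricted ✓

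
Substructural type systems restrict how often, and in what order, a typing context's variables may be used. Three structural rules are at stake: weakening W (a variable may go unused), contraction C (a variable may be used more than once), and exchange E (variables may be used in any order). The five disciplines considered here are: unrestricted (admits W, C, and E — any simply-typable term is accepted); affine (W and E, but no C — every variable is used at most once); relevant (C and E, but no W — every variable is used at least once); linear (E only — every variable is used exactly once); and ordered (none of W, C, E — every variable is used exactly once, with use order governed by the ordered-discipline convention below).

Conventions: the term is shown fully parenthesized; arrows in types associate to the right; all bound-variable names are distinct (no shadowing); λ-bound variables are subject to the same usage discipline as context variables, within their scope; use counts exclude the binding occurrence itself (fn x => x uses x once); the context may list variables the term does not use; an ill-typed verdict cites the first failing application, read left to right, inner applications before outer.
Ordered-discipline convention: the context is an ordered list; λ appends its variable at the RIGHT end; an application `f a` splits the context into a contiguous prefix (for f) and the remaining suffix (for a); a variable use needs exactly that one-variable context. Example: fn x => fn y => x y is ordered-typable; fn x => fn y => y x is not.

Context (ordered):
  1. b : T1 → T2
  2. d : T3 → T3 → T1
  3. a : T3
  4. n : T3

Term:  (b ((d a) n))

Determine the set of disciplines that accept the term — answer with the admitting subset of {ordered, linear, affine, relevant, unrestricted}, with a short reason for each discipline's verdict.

accepted by: ordered, linear, affine, relevant, unrestricted
counts: b=1, d=1, a=1, n=1
use order (left to right): b, d, a, n
typing: well-typed at T2
ordered: ✓ — b, d, a, n once each; derivable with no W/C/E
linear: ✓ — exactly-once usage across b, d, a, n
affine: ✓ — b, d, a, n: no repeats, contraction unneeded
relevant: ✓ — b, d, a, n: all used, weakening unneeded
unrestricted: ✓ — well-typed at T2; no restrictions here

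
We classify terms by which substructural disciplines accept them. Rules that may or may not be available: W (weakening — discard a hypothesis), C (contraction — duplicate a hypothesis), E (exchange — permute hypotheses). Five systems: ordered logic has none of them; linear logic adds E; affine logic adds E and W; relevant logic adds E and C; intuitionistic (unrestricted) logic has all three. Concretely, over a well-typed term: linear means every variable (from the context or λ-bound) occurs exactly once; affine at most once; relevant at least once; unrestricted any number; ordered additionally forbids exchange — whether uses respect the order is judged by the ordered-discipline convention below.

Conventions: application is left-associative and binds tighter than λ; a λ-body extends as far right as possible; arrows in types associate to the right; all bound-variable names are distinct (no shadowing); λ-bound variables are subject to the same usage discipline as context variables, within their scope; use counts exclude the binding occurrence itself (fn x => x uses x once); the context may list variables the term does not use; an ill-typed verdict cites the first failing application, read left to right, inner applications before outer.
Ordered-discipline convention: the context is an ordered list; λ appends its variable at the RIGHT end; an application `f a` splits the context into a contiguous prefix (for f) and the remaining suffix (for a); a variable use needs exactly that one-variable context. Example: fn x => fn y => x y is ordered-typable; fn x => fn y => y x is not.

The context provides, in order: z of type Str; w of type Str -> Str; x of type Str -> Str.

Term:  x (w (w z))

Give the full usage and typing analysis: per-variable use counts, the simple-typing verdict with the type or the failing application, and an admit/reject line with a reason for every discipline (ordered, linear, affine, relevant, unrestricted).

counts: z=1, w=2, x=1
order of uses: x, w, w, z
typing: well-typed at Str
ordered: ✗, needs contraction — w ×2
linear: ✗, needs contraction — w ×2
affine: ✗, needs contraction — w ×2
relevant: ✓, z, w, x: all used, weakening unneeded
unrestricted: ✓, simply typable at Str; W, C, E all held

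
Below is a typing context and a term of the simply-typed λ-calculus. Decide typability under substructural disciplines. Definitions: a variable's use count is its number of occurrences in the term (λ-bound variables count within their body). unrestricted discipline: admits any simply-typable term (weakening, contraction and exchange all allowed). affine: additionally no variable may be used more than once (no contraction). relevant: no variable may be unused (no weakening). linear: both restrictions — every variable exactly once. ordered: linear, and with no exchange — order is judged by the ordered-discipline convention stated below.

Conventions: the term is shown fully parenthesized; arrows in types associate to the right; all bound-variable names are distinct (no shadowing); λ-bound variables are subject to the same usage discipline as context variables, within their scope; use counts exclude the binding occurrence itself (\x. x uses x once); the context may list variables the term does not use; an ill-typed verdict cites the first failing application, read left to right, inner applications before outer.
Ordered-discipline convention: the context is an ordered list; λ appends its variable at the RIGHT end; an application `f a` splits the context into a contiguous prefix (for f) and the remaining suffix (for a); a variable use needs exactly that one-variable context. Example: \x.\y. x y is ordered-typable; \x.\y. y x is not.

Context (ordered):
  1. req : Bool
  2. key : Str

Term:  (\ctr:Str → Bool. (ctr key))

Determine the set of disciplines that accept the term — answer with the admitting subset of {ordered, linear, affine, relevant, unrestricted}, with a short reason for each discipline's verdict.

admitting disciplines: affine, unrestricted
usage: req ×0, key ×1, ctr (λ-bound) ×1
left-to-right use order: ctr, key
typing: well-typed at (Str → Bool) → Bool
ordered: ✗, needs weakening: req unused
linear: ✗, needs weakening: req unused
affine: ✓, none of req, key, ctr used more than once
relevant: ✗, needs weakening: req unused
unrestricted: ✓, well-typed at (Str → Bool) → Bool; no restrictions here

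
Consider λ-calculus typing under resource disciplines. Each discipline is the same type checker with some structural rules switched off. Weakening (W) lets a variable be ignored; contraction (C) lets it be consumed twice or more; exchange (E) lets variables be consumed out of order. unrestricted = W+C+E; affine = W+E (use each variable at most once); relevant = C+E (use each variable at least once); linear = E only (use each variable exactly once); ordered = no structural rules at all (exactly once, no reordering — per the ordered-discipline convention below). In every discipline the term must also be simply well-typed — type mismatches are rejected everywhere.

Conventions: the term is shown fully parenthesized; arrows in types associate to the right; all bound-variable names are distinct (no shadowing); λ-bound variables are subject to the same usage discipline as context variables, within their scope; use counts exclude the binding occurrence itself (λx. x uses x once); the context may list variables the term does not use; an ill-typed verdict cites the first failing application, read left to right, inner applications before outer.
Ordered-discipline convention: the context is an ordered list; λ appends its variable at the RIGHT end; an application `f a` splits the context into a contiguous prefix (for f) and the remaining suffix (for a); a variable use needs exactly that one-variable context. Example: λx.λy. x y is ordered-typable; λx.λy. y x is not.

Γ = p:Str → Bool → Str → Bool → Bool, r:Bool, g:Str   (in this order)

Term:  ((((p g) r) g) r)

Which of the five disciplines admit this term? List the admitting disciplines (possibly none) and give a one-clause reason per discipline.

accepted by: relevant, unrestricted
counts: p: 1×; r: 2×; g: 2×
uses in reading order: p, g, r, g, r
typing: ✓ — Bool
ordered: ✗ — r ×2, g ×2 used more than once (contraction)
linear: ✗ — r ×2, g ×2 used more than once (contraction)
affine: ✗ — r ×2, g ×2 used more than once (contraction)
relevant: ✓ — every one of p, r, g appears
unrestricted: ✓ — well-typed at Bool; no restrictions here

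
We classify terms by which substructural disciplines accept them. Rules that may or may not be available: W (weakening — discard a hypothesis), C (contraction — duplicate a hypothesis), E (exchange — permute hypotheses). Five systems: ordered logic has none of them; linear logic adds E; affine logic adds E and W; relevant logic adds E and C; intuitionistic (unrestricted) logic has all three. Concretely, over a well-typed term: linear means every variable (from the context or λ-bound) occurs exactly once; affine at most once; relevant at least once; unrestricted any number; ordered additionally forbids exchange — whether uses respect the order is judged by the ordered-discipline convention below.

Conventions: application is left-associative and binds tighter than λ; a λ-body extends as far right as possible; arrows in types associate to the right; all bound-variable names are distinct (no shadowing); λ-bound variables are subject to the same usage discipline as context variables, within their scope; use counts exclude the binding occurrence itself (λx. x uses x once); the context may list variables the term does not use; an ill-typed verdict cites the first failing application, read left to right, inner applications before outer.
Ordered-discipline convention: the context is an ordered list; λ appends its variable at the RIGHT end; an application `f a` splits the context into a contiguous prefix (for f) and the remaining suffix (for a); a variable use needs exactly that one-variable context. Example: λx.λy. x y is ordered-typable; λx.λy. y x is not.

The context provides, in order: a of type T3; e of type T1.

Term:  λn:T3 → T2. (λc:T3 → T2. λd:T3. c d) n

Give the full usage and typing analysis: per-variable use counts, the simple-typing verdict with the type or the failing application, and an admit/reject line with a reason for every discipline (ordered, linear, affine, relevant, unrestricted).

variable uses: a: 0, e: 0, n (bound): 1, c (bound): 1, d (bound): 1
use order (left to right): c, d, n
typing: the term checks, with type (T3 → T2) → T3 → T2
ordered: ✗, needs weakening: a, e unused
linear: ✗, needs weakening: a, e unused
affine: ✓, a, e, n, c, d: no repeats, contraction unneeded
relevant: ✗, needs weakening: a, e unused
unrestricted: ✓, simply typable at (T3 → T2) → T3 → T2; W, C, E all held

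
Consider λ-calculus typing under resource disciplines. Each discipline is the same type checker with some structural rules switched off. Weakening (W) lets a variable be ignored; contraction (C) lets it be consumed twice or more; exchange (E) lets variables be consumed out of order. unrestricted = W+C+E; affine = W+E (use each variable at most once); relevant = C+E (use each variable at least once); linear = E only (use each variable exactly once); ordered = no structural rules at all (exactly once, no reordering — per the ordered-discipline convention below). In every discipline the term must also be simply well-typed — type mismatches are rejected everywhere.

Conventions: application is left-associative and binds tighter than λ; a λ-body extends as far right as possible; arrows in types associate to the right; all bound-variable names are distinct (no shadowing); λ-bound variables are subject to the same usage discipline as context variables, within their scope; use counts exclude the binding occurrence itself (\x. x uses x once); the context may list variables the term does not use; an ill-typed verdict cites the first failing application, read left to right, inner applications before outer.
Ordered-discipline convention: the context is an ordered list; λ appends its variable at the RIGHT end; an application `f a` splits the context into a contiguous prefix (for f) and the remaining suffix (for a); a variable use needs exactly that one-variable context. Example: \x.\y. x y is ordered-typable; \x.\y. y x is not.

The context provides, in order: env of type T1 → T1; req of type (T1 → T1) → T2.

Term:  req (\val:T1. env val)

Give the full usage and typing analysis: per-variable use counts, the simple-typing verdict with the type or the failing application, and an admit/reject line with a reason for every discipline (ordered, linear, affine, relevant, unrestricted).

use counts: env: 1×, req: 1×, val (λ-bound): 1×
left-to-right use order: req, env, val
typing: well-typed — term : T2
ordered: ✗, needs exchange: uses follow req, env, val
linear: ✓, env, req, val: one use apiece
affine: ✓, at most one use each (env, req, val)
relevant: ✓, env, req, val: all used, weakening unneeded
unrestricted: ✓, typability at T2 is all that's needed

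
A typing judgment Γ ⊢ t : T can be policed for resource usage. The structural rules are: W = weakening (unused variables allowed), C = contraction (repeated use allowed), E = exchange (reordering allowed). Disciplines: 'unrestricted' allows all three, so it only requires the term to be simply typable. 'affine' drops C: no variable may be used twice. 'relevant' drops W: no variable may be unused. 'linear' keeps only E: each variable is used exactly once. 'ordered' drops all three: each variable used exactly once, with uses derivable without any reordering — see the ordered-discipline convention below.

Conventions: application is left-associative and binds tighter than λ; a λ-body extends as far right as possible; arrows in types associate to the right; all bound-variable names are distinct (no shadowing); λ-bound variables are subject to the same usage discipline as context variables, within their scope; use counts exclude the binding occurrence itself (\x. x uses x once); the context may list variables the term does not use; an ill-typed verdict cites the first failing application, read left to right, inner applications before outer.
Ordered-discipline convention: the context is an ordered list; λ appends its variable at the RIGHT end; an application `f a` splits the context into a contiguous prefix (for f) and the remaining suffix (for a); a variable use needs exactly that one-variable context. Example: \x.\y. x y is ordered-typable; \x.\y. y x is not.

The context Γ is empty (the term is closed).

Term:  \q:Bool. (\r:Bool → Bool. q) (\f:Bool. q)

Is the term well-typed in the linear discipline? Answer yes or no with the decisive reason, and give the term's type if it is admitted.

no — q ×2 used more than once (contraction); needs weakening: r, f unused
counts: q (λ-bound): 2; r (λ-bound): 0; f (λ-bound): 0
order of uses: q, q
typing: well-typed — term : Bool → Bool
across the five disciplines: ordered ✗, linear ✗, affine ✗, relevant ✗, unrestricted ✓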